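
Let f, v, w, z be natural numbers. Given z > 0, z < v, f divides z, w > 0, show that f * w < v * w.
Since f divides z and z > 0, f ≤ z. Because z < v, f < v. Combining with w > 0, by multiplying by a positive, f * w < v * w.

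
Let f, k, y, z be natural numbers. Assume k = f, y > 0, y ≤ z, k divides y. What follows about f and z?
f ≤ z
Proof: k = f and k divides y, so f divides y. y > 0, so f ≤ y. y ≤ z, so f ≤ z.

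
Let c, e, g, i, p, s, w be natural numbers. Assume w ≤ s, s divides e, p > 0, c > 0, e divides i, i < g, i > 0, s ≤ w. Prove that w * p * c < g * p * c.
Since s ≤ w and w ≤ s, s = w. s divides e and e divides i, so s divides i. Since i > 0, s ≤ i. Since i < g, s < g. Since s = w, w < g. Combined with p > 0, by multiplying by a positive, w * p < g * p. Combining with c > 0, by multiplying by a positive, w * p * c < g * p * c.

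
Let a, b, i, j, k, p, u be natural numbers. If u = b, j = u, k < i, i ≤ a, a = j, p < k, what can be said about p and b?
p < b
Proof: a = j and j = u, hence a = u. Since i ≤ a, i ≤ u. k < i, so k < u. p < k, so p < u. Since u = b, p < b.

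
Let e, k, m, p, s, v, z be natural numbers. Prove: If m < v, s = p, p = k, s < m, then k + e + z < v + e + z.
s = p and p = k, so s = k. Since s < m and m < v, s < v. Since s = k, k < v. Then k + e < v + e. Then k + e + z < v + e + z.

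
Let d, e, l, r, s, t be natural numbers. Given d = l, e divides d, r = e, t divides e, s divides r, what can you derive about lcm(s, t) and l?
lcm(s, t) divides l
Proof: Since r = e and s divides r, s divides e. Since t divides e, lcm(s, t) divides e. d = l and e divides d, hence e divides l. lcm(s, t) divides e, so lcm(s, t) divides l.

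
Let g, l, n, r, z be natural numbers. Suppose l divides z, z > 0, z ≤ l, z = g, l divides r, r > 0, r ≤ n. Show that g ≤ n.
From l divides z and z > 0, l ≤ z. Since z ≤ l, l = z. Since z = g, l = g. Because l divides r, g divides r. r > 0, so g ≤ r. Since r ≤ n, g ≤ n.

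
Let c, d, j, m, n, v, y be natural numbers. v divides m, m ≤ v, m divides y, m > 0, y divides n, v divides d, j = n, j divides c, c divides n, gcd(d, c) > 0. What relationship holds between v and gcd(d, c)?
v ≤ gcd(d, c)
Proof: j = n and j divides c, hence n divides c. Since c divides n, n = c. v divides m and m > 0, hence v ≤ m. Since m ≤ v, m = v. m divides y and y divides n, thus m divides n. Since m = v, v divides n. Because n = c, v divides c. Since v divides d, v divides gcd(d, c). gcd(d, c) > 0, so v ≤ gcd(d, c).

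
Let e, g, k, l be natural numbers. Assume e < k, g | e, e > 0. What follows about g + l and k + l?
g + l < k + l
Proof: Since g | e and e > 0, g ≤ e. Since e < k, g < k. Then g + l < k + l.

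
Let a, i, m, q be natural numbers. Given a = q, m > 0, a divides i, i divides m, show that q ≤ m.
a divides i and i divides m, therefore a divides m. m > 0, so a ≤ m. a = q, so q ≤ m.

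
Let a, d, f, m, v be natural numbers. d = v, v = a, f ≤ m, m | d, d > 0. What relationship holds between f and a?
f ≤ a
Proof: From d = v and v = a, d = a. From m | d and d > 0, m ≤ d. f ≤ m, so f ≤ d. Since d = a, f ≤ a.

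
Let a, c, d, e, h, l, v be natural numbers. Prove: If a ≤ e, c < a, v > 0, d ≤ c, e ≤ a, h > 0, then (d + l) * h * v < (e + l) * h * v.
a ≤ e and e ≤ a, so a = e. c < a, so c < e. Since d ≤ c, d < e. Then d + l < e + l. Using h > 0, by multiplying by a positive, (d + l) * h < (e + l) * h. Combining with v > 0, by multiplying by a positive, (d + l) * h * v < (e + l) * h * v.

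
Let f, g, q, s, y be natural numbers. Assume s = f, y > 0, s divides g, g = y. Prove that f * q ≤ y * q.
g = y and s divides g, therefore s divides y. Because s = f, f divides y. y > 0, so f ≤ y. By multiplying by a non-negative, f * q ≤ y * q.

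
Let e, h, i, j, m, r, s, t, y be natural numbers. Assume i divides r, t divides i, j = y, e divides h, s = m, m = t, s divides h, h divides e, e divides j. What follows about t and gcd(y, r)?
t divides gcd(y, r)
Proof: s = m and m = t, therefore s = t. Because e divides h and h divides e, e = h. e divides j, so h divides j. j = y, so h divides y. Since s divides h, s divides y. Since s = t, t divides y. Since t divides i and i divides r, t divides r. Because t divides y, t divides gcd(y, r).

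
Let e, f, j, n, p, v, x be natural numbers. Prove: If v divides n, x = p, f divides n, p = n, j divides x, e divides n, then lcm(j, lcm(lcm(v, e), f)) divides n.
x = p and j divides x, therefore j divides p. p = n, so j divides n. v divides n and e divides n, thus lcm(v, e) divides n. Since f divides n, lcm(lcm(v, e), f) divides n. j divides n, so lcm(j, lcm(lcm(v, e), f)) divides n.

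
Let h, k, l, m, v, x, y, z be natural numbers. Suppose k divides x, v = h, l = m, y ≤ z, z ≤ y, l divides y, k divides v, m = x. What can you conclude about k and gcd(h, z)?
k divides gcd(h, z)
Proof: v = h and k divides v, hence k divides h. l = m and m = x, therefore l = x. Because y ≤ z and z ≤ y, y = z. l divides y, so l divides z. Since l = x, x divides z. Since k divides x, k divides z. k divides h, so k divides gcd(h, z).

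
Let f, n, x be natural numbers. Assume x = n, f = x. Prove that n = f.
f = x and x = n, thus f = n. Then n = f.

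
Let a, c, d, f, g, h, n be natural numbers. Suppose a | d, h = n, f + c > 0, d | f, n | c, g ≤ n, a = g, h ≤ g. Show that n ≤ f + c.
h = n and h ≤ g, so n ≤ g. Since g ≤ n, g = n. a = g, so a = n. Because a | d and d | f, a | f. From a = n, n | f. Since n | c, n | f + c. f + c > 0, so n ≤ f + c.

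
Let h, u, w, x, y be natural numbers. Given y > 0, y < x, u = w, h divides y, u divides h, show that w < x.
u divides h and h divides y, therefore u divides y. Since y > 0, u ≤ y. y < x, so u < x. Since u = w, w < x.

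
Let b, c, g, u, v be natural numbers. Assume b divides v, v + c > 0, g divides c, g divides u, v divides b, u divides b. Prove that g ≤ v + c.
Because b divides v and v divides b, b = v. Because u divides b, u divides v. g divides u, so g divides v. g divides c, so g divides v + c. Since v + c > 0, g ≤ v + c.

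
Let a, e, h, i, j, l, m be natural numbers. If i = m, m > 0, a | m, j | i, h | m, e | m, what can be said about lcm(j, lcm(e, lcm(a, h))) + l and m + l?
lcm(j, lcm(e, lcm(a, h))) + l ≤ m + l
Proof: Because i = m and j | i, j | m. Since a | m and h | m, lcm(a, h) | m. Since e | m, lcm(e, lcm(a, h)) | m. j | m, so lcm(j, lcm(e, lcm(a, h))) | m. Since m > 0, lcm(j, lcm(e, lcm(a, h))) ≤ m. Then lcm(j, lcm(e, lcm(a, h))) + l ≤ m + l.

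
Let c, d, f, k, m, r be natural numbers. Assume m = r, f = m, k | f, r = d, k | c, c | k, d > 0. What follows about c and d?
c ≤ d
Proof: From k | c and c | k, k = c. Since m = r and r = d, m = d. f = m and k | f, therefore k | m. m = d, so k | d. k = c, so c | d. Since d > 0, c ≤ d.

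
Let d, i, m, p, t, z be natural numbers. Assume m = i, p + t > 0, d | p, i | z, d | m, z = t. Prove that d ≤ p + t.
m = i and d | m, hence d | i. From z = t and i | z, i | t. d | i, so d | t. Since d | p, d | p + t. From p + t > 0, d ≤ p + t.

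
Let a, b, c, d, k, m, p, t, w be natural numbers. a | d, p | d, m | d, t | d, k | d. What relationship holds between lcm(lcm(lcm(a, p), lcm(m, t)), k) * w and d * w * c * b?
lcm(lcm(lcm(a, p), lcm(m, t)), k) * w | d * w * c * b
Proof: Because a | d and p | d, lcm(a, p) | d. m | d and t | d, so lcm(m, t) | d. Since lcm(a, p) | d, lcm(lcm(a, p), lcm(m, t)) | d. k | d, so lcm(lcm(lcm(a, p), lcm(m, t)), k) | d. Then lcm(lcm(lcm(a, p), lcm(m, t)), k) * w | d * w. Then lcm(lcm(lcm(a, p), lcm(m, t)), k) * w | d * w * c. Then lcm(lcm(lcm(a, p), lcm(m, t)), k) * w | d * w * c * b.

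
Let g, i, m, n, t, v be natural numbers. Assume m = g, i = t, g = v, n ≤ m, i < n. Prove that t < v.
From m = g and g = v, m = v. i = t and i < n, hence t < n. n ≤ m, so t < m. Since m = v, t < v.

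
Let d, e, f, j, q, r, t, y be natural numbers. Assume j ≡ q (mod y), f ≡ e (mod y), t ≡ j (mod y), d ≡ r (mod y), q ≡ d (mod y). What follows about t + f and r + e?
t + f ≡ r + e (mod y)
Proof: t ≡ j (mod y) and j ≡ q (mod y), so t ≡ q (mod y). Because q ≡ d (mod y), t ≡ d (mod y). From d ≡ r (mod y), t ≡ r (mod y). Since f ≡ e (mod y), by adding congruences, t + f ≡ r + e (mod y).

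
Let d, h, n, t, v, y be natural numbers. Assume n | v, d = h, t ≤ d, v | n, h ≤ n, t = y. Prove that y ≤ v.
Because n | v and v | n, n = v. Because d = h and t ≤ d, t ≤ h. Since t = y, y ≤ h. h ≤ n, so y ≤ n. n = v, so y ≤ v.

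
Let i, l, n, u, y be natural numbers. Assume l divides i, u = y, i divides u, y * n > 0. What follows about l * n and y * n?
l * n ≤ y * n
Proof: From u = y and i divides u, i divides y. l divides i, so l divides y. Then l * n divides y * n. Since y * n > 0, l * n ≤ y * n.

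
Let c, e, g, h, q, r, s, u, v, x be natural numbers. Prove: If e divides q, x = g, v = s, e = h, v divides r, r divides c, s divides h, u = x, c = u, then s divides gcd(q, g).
From e = h and e divides q, h divides q. s divides h, so s divides q. c = u and u = x, hence c = x. Because x = g, c = g. v divides r and r divides c, hence v divides c. Since v = s, s divides c. From c = g, s divides g. s divides q, so s divides gcd(q, g).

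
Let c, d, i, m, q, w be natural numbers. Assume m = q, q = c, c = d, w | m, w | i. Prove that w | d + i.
Because m = q and q = c, m = c. Because c = d, m = d. w | m, so w | d. Since w | i, w | d + i.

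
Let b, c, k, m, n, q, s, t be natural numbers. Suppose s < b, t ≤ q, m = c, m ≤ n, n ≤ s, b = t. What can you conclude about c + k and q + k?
c + k < q + k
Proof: m = c and m ≤ n, thus c ≤ n. Since n ≤ s, c ≤ s. b = t and s < b, hence s < t. t ≤ q, so s < q. c ≤ s, so c < q. Then c + k < q + k.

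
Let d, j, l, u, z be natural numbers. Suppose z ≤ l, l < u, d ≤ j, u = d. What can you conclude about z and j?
z < j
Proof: z ≤ l and l < u, thus z < u. u = d, so z < d. d ≤ j, so z < j.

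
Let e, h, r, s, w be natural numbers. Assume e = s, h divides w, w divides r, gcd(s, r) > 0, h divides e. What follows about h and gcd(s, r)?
h ≤ gcd(s, r)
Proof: Since e = s and h divides e, h divides s. Since h divides w and w divides r, h divides r. Because h divides s, h divides gcd(s, r). From gcd(s, r) > 0, h ≤ gcd(s, r).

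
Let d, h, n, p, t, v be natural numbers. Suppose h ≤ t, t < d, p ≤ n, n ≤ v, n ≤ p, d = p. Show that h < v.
p ≤ n and n ≤ p, therefore p = n. h ≤ t and t < d, so h < d. Because d = p, h < p. p = n, so h < n. From n ≤ v, h < v.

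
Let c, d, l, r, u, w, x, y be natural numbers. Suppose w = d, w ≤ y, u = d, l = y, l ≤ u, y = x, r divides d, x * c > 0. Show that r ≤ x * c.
w = d and w ≤ y, therefore d ≤ y. l = y and l ≤ u, therefore y ≤ u. Since u = d, y ≤ d. From d ≤ y, d = y. y = x, so d = x. Since r divides d, r divides x. Then r divides x * c. Since x * c > 0, r ≤ x * c.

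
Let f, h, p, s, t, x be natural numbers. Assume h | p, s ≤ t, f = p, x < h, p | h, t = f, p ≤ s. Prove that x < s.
t = f and f = p, thus t = p. s ≤ t, so s ≤ p. Since p ≤ s, p = s. h | p and p | h, therefore h = p. x < h, so x < p. Since p = s, x < s.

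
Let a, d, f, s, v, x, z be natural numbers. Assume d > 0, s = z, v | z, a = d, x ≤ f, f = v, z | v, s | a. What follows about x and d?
x ≤ d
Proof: Because v | z and z | v, v = z. f = v, so f = z. Since x ≤ f, x ≤ z. Because s = z and s | a, z | a. Because a = d, z | d. Since d > 0, z ≤ d. Since x ≤ z, x ≤ d.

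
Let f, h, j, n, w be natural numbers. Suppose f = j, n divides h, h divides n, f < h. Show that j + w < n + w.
Since h divides n and n divides h, h = n. Since f < h, f < n. Since f = j, j < n. Then j + w < n + w.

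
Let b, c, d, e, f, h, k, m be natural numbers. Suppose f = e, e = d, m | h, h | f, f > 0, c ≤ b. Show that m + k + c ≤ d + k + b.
f = e and e = d, so f = d. m | h and h | f, so m | f. f > 0, so m ≤ f. Since f = d, m ≤ d. Then m + k ≤ d + k. c ≤ b, so m + k + c ≤ d + k + b.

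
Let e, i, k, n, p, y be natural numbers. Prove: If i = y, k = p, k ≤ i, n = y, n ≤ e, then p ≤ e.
k = p and k ≤ i, hence p ≤ i. Since i = y, p ≤ y. Because n = y and n ≤ e, y ≤ e. Since p ≤ y, p ≤ e.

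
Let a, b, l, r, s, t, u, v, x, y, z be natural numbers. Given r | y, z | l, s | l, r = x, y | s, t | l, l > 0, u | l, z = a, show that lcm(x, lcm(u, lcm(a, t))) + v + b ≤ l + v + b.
Since r = x and r | y, x | y. y | s and s | l, thus y | l. Since x | y, x | l. z = a and z | l, thus a | l. From t | l, lcm(a, t) | l. Since u | l, lcm(u, lcm(a, t)) | l. x | l, so lcm(x, lcm(u, lcm(a, t))) | l. l > 0, so lcm(x, lcm(u, lcm(a, t))) ≤ l. Then lcm(x, lcm(u, lcm(a, t))) + v ≤ l + v. Then lcm(x, lcm(u, lcm(a, t))) + v + b ≤ l + v + b.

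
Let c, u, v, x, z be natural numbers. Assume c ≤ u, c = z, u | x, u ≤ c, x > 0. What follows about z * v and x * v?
z * v ≤ x * v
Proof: u ≤ c and c ≤ u, thus u = c. u | x, so c | x. Since x > 0, c ≤ x. Since c = z, z ≤ x. Then z * v ≤ x * v.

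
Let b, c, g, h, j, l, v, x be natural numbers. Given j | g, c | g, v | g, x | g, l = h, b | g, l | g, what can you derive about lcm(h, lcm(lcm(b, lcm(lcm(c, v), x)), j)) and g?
lcm(h, lcm(lcm(b, lcm(lcm(c, v), x)), j)) | g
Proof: l = h and l | g, so h | g. c | g and v | g, so lcm(c, v) | g. x | g, so lcm(lcm(c, v), x) | g. From b | g, lcm(b, lcm(lcm(c, v), x)) | g. j | g, so lcm(lcm(b, lcm(lcm(c, v), x)), j) | g. h | g, so lcm(h, lcm(lcm(b, lcm(lcm(c, v), x)), j)) | g.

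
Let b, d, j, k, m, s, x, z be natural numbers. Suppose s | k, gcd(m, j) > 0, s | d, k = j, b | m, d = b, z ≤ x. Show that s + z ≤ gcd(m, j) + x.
d = b and s | d, therefore s | b. b | m, so s | m. k = j and s | k, so s | j. Since s | m, s | gcd(m, j). gcd(m, j) > 0, so s ≤ gcd(m, j). z ≤ x, so s + z ≤ gcd(m, j) + x.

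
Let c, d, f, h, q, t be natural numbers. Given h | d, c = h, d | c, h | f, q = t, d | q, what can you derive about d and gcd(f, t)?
d | gcd(f, t)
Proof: c = h and d | c, thus d | h. h | d, so h = d. Since h | f, d | f. q = t and d | q, thus d | t. d | f, so d | gcd(f, t).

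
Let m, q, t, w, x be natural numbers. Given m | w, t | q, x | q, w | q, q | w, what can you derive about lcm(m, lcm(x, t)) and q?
lcm(m, lcm(x, t)) | q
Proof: w | q and q | w, thus w = q. Since m | w, m | q. Because x | q and t | q, lcm(x, t) | q. m | q, so lcm(m, lcm(x, t)) | q.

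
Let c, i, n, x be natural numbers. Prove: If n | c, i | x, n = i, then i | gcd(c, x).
From n = i and n | c, i | c. i | x, so i | gcd(c, x).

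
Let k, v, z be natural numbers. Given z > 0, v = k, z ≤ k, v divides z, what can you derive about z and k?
z = k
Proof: From v = k and v divides z, k divides z. Since z > 0, k ≤ z. From z ≤ k, z = k.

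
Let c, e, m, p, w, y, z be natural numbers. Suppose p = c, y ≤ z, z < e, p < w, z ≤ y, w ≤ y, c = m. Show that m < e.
From p = c and c = m, p = m. p < w, so m < w. z ≤ y and y ≤ z, so z = y. Since z < e, y < e. w ≤ y, so w < e. Since m < w, m < e.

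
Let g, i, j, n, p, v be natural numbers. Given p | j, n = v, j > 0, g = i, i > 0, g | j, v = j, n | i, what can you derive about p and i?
p | i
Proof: Since n = v and v = j, n = j. Because n | i and i > 0, n ≤ i. n = j, so j ≤ i. Because g = i and g | j, i | j. j > 0, so i ≤ j. Since j ≤ i, j = i. Because p | j, p | i.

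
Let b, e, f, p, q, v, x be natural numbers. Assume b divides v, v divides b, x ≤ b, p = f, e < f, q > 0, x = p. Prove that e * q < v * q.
Because x = p and p = f, x = f. Since b divides v and v divides b, b = v. x ≤ b, so x ≤ v. x = f, so f ≤ v. e < f, so e < v. Since q > 0, by multiplying by a positive, e * q < v * q.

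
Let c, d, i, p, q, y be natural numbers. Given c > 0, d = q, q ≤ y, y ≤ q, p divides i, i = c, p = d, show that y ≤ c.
q ≤ y and y ≤ q, thus q = y. Since d = q, d = y. Since i = c and p divides i, p divides c. p = d, so d divides c. Since c > 0, d ≤ c. Since d = y, y ≤ c.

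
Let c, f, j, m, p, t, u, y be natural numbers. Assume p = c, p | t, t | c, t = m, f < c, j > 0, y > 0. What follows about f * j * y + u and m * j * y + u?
f * j * y + u < m * j * y + u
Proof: Because p = c and p | t, c | t. t | c, so c = t. Since t = m, c = m. Since f < c, f < m. Since j > 0, f * j < m * j. Since y > 0, f * j * y < m * j * y. Then f * j * y + u < m * j * y + u.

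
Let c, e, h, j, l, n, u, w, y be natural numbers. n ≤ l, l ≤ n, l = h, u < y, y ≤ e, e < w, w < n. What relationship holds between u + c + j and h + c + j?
u + c + j < h + c + j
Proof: n ≤ l and l ≤ n, therefore n = l. l = h, so n = h. Since u < y and y ≤ e, u < e. e < w, so u < w. w < n, so u < n. n = h, so u < h. Then u + c < h + c. Then u + c + j < h + c + j.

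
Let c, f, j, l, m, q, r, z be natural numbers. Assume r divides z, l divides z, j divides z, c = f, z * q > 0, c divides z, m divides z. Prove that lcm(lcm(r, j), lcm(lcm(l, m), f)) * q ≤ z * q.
r divides z and j divides z, so lcm(r, j) divides z. l divides z and m divides z, thus lcm(l, m) divides z. c = f and c divides z, thus f divides z. Since lcm(l, m) divides z, lcm(lcm(l, m), f) divides z. Since lcm(r, j) divides z, lcm(lcm(r, j), lcm(lcm(l, m), f)) divides z. Then lcm(lcm(r, j), lcm(lcm(l, m), f)) * q divides z * q. Since z * q > 0, lcm(lcm(r, j), lcm(lcm(l, m), f)) * q ≤ z * q.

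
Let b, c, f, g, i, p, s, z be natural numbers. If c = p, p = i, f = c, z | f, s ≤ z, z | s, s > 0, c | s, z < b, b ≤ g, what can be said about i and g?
i < g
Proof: c = p and p = i, therefore c = i. Because f = c and z | f, z | c. From z | s and s > 0, z ≤ s. Since s ≤ z, s = z. From c | s, c | z. Since z | c, z = c. z < b and b ≤ g, so z < g. z = c, so c < g. c = i, so i < g.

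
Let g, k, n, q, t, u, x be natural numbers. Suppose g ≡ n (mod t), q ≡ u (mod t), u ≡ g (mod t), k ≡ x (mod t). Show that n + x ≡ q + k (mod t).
Because q ≡ u (mod t) and u ≡ g (mod t), q ≡ g (mod t). Since g ≡ n (mod t), q ≡ n (mod t). Combining with k ≡ x (mod t), by adding congruences, q + k ≡ n + x (mod t). Then n + x ≡ q + k (mod t).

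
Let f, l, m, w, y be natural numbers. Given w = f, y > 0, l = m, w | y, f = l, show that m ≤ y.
Because w = f and w | y, f | y. From y > 0, f ≤ y. Since f = l, l ≤ y. Since l = m, m ≤ y.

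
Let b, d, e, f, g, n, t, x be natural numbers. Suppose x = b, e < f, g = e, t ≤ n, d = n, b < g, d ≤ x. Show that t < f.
Since x = b and d ≤ x, d ≤ b. Since b < g, d < g. Since g = e, d < e. Since e < f, d < f. d = n, so n < f. From t ≤ n, t < f.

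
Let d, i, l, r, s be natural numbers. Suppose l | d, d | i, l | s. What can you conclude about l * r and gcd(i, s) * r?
l * r | gcd(i, s) * r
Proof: l | d and d | i, hence l | i. Since l | s, l | gcd(i, s). Then l * r | gcd(i, s) * r.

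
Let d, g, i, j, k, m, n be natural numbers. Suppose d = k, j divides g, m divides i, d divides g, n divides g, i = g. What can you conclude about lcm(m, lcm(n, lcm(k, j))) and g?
lcm(m, lcm(n, lcm(k, j))) divides g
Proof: i = g and m divides i, hence m divides g. d = k and d divides g, hence k divides g. j divides g, so lcm(k, j) divides g. Because n divides g, lcm(n, lcm(k, j)) divides g. m divides g, so lcm(m, lcm(n, lcm(k, j))) divides g.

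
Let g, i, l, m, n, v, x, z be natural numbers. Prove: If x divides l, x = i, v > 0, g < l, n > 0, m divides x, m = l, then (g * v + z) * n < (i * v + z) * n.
m = l and m divides x, so l divides x. x divides l, so l = x. x = i, so l = i. Since g < l, g < i. Using v > 0 and multiplying by a positive, g * v < i * v. Then g * v + z < i * v + z. Since n > 0, by multiplying by a positive, (g * v + z) * n < (i * v + z) * n.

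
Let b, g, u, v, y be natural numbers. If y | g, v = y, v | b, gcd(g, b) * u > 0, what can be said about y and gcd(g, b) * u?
y ≤ gcd(g, b) * u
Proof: v = y and v | b, thus y | b. Since y | g, y | gcd(g, b). Then y | gcd(g, b) * u. Since gcd(g, b) * u > 0, y ≤ gcd(g, b) * u.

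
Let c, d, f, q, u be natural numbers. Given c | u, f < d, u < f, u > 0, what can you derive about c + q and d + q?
c + q < d + q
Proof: Since c | u and u > 0, c ≤ u. u < f, so c < f. f < d, so c < d. Then c + q < d + q.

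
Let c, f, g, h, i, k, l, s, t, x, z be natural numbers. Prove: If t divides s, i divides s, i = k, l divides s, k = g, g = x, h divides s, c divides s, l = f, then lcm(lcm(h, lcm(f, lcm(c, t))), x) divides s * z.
l = f and l divides s, so f divides s. c divides s and t divides s, therefore lcm(c, t) divides s. f divides s, so lcm(f, lcm(c, t)) divides s. h divides s, so lcm(h, lcm(f, lcm(c, t))) divides s. i = k and k = g, therefore i = g. Because g = x, i = x. i divides s, so x divides s. Since lcm(h, lcm(f, lcm(c, t))) divides s, lcm(lcm(h, lcm(f, lcm(c, t))), x) divides s. Then lcm(lcm(h, lcm(f, lcm(c, t))), x) divides s * z.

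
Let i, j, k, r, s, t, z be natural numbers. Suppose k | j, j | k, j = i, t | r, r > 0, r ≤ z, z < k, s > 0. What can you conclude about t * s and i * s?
t * s < i * s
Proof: k | j and j | k, hence k = j. Since j = i, k = i. t | r and r > 0, hence t ≤ r. r ≤ z and z < k, thus r < k. t ≤ r, so t < k. From k = i, t < i. Since s > 0, t * s < i * s.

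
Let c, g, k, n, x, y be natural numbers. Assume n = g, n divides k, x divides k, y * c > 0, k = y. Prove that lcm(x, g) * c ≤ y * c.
Since n = g and n divides k, g divides k. x divides k, so lcm(x, g) divides k. Since k = y, lcm(x, g) divides y. Then lcm(x, g) * c divides y * c. Since y * c > 0, lcm(x, g) * c ≤ y * c.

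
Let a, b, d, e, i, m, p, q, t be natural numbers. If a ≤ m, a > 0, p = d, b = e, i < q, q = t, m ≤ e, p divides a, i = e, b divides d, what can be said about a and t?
a < t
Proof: From b = e and b divides d, e divides d. Since p = d and p divides a, d divides a. e divides d, so e divides a. a > 0, so e ≤ a. Because a ≤ m and m ≤ e, a ≤ e. Since e ≤ a, e = a. q = t and i < q, hence i < t. Since i = e, e < t. Since e = a, a < t.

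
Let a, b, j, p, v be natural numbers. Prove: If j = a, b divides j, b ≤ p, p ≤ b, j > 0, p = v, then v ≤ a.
Since b ≤ p and p ≤ b, b = p. Since b divides j and j > 0, b ≤ j. b = p, so p ≤ j. Since p = v, v ≤ j. j = a, so v ≤ a.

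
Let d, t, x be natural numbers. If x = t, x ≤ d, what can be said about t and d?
t ≤ d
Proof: x = t and x ≤ d. By substitution, t ≤ d.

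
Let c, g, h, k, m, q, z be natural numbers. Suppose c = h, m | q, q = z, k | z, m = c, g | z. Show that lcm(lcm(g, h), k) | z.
Since m = c and m | q, c | q. From q = z, c | z. c = h, so h | z. g | z, so lcm(g, h) | z. k | z, so lcm(lcm(g, h), k) | z.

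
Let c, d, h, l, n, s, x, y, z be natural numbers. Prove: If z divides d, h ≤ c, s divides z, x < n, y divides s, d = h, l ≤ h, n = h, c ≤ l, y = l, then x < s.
h ≤ c and c ≤ l, so h ≤ l. Since l ≤ h, l = h. From y = l and y divides s, l divides s. l = h, so h divides s. s divides z and z divides d, hence s divides d. From d = h, s divides h. h divides s, so h = s. n = h and x < n, thus x < h. h = s, so x < s.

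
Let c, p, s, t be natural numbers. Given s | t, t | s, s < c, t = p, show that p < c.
s | t and t | s, thus s = t. Since t = p, s = p. s < c, so p < c.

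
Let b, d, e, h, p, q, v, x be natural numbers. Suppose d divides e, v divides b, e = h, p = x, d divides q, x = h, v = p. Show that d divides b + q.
From e = h and d divides e, d divides h. Since p = x and x = h, p = h. v = p and v divides b, hence p divides b. p = h, so h divides b. d divides h, so d divides b. Since d divides q, d divides b + q.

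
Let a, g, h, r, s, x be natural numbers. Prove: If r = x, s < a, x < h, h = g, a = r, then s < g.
a = r and r = x, hence a = x. Since s < a, s < x. From h = g and x < h, x < g. From s < x, s < g.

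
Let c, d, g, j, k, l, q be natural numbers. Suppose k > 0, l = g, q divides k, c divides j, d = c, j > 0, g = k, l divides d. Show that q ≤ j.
q divides k and k > 0, therefore q ≤ k. Because l = g and g = k, l = k. d = c and l divides d, hence l divides c. c divides j, so l divides j. l = k, so k divides j. Since j > 0, k ≤ j. q ≤ k, so q ≤ j.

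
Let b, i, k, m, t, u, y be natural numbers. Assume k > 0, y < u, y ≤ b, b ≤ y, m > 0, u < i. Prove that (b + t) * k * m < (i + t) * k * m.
y ≤ b and b ≤ y, therefore y = b. y < u and u < i, therefore y < i. From y = b, b < i. Then b + t < i + t. Since k > 0, by multiplying by a positive, (b + t) * k < (i + t) * k. Combining with m > 0, by multiplying by a positive, (b + t) * k * m < (i + t) * k * m.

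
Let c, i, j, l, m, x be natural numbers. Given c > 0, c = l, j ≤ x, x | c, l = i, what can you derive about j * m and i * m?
j * m ≤ i * m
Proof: From c = l and l = i, c = i. x | c and c > 0, therefore x ≤ c. j ≤ x, so j ≤ c. Since c = i, j ≤ i. Then j * m ≤ i * m.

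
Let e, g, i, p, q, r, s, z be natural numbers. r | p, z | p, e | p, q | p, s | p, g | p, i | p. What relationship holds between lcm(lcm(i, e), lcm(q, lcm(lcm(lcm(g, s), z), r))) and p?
lcm(lcm(i, e), lcm(q, lcm(lcm(lcm(g, s), z), r))) | p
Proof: i | p and e | p, so lcm(i, e) | p. g | p and s | p, so lcm(g, s) | p. From z | p, lcm(lcm(g, s), z) | p. Since r | p, lcm(lcm(lcm(g, s), z), r) | p. Since q | p, lcm(q, lcm(lcm(lcm(g, s), z), r)) | p. Since lcm(i, e) | p, lcm(lcm(i, e), lcm(q, lcm(lcm(lcm(g, s), z), r))) | p.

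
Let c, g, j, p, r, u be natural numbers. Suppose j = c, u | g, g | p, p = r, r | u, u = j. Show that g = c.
p = r and g | p, hence g | r. r | u, so g | u. Because u | g, g = u. u = j, so g = j. j = c, so g = c.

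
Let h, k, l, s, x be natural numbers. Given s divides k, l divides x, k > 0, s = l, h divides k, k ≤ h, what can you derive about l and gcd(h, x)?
l divides gcd(h, x)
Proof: Since h divides k and k > 0, h ≤ k. Since k ≤ h, k = h. s = l and s divides k, so l divides k. k = h, so l divides h. Since l divides x, l divides gcd(h, x).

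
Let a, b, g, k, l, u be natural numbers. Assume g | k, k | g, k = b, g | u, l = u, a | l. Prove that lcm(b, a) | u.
From g | k and k | g, g = k. Since k = b, g = b. Since g | u, b | u. From l = u and a | l, a | u. b | u, so lcm(b, a) | u.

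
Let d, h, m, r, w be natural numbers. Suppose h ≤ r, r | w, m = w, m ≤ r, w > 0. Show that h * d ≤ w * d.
Since r | w and w > 0, r ≤ w. Because m = w and m ≤ r, w ≤ r. r ≤ w, so r = w. h ≤ r, so h ≤ w. Then h * d ≤ w * d.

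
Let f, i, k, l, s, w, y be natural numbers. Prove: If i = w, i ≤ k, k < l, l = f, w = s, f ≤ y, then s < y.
Since i ≤ k and k < l, i < l. Since l = f, i < f. f ≤ y, so i < y. Since i = w, w < y. Since w = s, s < y.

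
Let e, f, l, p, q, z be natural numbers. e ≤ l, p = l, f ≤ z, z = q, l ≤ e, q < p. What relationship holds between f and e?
f < e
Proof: z = q and f ≤ z, therefore f ≤ q. Because l ≤ e and e ≤ l, l = e. p = l and q < p, thus q < l. Since l = e, q < e. Since f ≤ q, f < e.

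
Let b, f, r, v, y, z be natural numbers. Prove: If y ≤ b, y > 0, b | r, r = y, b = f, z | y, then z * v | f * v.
Since r = y and b | r, b | y. Since y > 0, b ≤ y. Since y ≤ b, y = b. b = f, so y = f. z | y, so z | f. Then z * v | f * v.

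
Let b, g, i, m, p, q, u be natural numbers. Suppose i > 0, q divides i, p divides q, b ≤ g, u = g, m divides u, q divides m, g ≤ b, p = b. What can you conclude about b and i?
b ≤ i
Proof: g ≤ b and b ≤ g, therefore g = b. Because u = g and m divides u, m divides g. Since g = b, m divides b. q divides m, so q divides b. p = b and p divides q, so b divides q. Since q divides b, q = b. q divides i and i > 0, thus q ≤ i. Because q = b, b ≤ i.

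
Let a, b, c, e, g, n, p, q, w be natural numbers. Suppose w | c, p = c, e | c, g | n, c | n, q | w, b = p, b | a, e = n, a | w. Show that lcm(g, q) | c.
Since e = n and e | c, n | c. From c | n, n = c. g | n, so g | c. From b = p and p = c, b = c. b | a and a | w, thus b | w. b = c, so c | w. w | c, so w = c. Since q | w, q | c. g | c, so lcm(g, q) | c.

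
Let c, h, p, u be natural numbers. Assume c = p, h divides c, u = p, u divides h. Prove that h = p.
c = p and h divides c, so h divides p. Since u = p and u divides h, p divides h. Since h divides p, h = p.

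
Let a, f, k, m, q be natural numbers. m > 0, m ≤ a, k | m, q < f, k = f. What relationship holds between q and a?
q < a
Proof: k = f and k | m, therefore f | m. m > 0, so f ≤ m. Since m ≤ a, f ≤ a. From q < f, q < a.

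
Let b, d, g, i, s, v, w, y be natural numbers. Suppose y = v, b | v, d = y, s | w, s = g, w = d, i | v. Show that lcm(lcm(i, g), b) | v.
w = d and d = y, hence w = y. y = v, so w = v. From s = g and s | w, g | w. w = v, so g | v. i | v, so lcm(i, g) | v. Since b | v, lcm(lcm(i, g), b) | v.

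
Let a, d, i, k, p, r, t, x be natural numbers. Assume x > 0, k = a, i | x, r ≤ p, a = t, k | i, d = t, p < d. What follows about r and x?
r < x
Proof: r ≤ p and p < d, thus r < d. Since d = t, r < t. Since k = a and a = t, k = t. k | i and i | x, therefore k | x. Since k = t, t | x. Since x > 0, t ≤ x. r < t, so r < x.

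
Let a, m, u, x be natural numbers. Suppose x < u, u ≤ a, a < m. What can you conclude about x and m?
x < m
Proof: x < u and u ≤ a, therefore x < a. Since a < m, x < m.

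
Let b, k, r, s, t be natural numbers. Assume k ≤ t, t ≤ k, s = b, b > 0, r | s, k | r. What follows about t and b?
t ≤ b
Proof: k ≤ t and t ≤ k, therefore k = t. Because s = b and r | s, r | b. k | r, so k | b. b > 0, so k ≤ b. k = t, so t ≤ b.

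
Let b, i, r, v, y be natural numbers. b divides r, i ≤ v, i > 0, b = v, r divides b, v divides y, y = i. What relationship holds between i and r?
i = r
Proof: From r divides b and b divides r, r = b. From b = v, r = v. Because y = i and v divides y, v divides i. Since i > 0, v ≤ i. Since i ≤ v, v = i. Since r = v, r = i. Then i = r.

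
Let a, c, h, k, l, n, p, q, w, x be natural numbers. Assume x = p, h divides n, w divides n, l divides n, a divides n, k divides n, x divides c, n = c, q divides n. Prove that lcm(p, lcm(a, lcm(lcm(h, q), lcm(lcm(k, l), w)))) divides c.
x = p and x divides c, thus p divides c. Since h divides n and q divides n, lcm(h, q) divides n. From k divides n and l divides n, lcm(k, l) divides n. Since w divides n, lcm(lcm(k, l), w) divides n. lcm(h, q) divides n, so lcm(lcm(h, q), lcm(lcm(k, l), w)) divides n. Since a divides n, lcm(a, lcm(lcm(h, q), lcm(lcm(k, l), w))) divides n. n = c, so lcm(a, lcm(lcm(h, q), lcm(lcm(k, l), w))) divides c. Since p divides c, lcm(p, lcm(a, lcm(lcm(h, q), lcm(lcm(k, l), w)))) divides c.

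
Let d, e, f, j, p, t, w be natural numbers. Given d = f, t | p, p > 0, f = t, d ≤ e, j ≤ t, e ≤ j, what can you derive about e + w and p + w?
e + w ≤ p + w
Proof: d = f and f = t, so d = t. d ≤ e, so t ≤ e. Because e ≤ j and j ≤ t, e ≤ t. From t ≤ e, t = e. Since t | p and p > 0, t ≤ p. From t = e, e ≤ p. Then e + w ≤ p + w.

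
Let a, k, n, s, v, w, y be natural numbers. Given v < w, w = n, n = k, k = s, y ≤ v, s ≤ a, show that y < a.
w = n and n = k, thus w = k. Since v < w, v < k. y ≤ v, so y < k. k = s, so y < s. s ≤ a, so y < a.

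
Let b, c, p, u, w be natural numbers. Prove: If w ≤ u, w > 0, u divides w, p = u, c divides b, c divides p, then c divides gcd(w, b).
Because u divides w and w > 0, u ≤ w. From w ≤ u, u = w. p = u, so p = w. Since c divides p, c divides w. c divides b, so c divides gcd(w, b).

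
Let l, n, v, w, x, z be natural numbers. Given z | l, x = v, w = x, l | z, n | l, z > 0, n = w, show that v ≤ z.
w = x and x = v, thus w = v. From l | z and z | l, l = z. Because n = w and n | l, w | l. Since l = z, w | z. From w = v, v | z. Since z > 0, v ≤ z.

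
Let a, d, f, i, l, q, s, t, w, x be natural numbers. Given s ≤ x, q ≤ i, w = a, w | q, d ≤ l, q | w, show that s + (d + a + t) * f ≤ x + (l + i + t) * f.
q | w and w | q, so q = w. Since w = a, q = a. Since q ≤ i, a ≤ i. Because d ≤ l, d + a ≤ l + i. Then d + a + t ≤ l + i + t. Then (d + a + t) * f ≤ (l + i + t) * f. Since s ≤ x, s + (d + a + t) * f ≤ x + (l + i + t) * f.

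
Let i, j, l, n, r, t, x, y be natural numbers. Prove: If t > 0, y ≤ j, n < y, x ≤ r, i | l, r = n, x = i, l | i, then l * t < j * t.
i | l and l | i, so i = l. x = i and x ≤ r, so i ≤ r. Since r = n, i ≤ n. n < y and y ≤ j, thus n < j. i ≤ n, so i < j. Since i = l, l < j. Since t > 0, l * t < j * t.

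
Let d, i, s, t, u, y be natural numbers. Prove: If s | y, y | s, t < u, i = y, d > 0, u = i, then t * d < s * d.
u = i and i = y, hence u = y. From y | s and s | y, y = s. Because u = y, u = s. Since t < u, t < s. Since d > 0, t * d < s * d.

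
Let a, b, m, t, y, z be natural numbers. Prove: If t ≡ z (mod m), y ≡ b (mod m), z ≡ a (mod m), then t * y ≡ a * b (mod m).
t ≡ z (mod m) and z ≡ a (mod m), hence t ≡ a (mod m). Because y ≡ b (mod m), by multiplying congruences, t * y ≡ a * b (mod m).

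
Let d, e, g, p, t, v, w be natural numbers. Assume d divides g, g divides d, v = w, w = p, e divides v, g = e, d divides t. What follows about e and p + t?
e divides p + t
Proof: Since v = w and w = p, v = p. Since e divides v, e divides p. Because d divides g and g divides d, d = g. g = e, so d = e. d divides t, so e divides t. Since e divides p, e divides p + t.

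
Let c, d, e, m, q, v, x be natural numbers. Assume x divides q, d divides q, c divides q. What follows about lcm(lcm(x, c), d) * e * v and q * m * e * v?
lcm(lcm(x, c), d) * e * v divides q * m * e * v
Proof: x divides q and c divides q, therefore lcm(x, c) divides q. Since d divides q, lcm(lcm(x, c), d) divides q. Then lcm(lcm(x, c), d) divides q * m. Then lcm(lcm(x, c), d) * e divides q * m * e. Then lcm(lcm(x, c), d) * e * v divides q * m * e * v.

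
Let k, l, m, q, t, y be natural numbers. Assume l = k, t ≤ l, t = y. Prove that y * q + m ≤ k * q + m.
Since t = y and t ≤ l, y ≤ l. Since l = k, y ≤ k. By multiplying by a non-negative, y * q ≤ k * q. Then y * q + m ≤ k * q + m.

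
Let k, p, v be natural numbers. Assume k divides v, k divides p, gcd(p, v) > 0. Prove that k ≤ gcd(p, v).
Because k divides p and k divides v, k divides gcd(p, v). From gcd(p, v) > 0, k ≤ gcd(p, v).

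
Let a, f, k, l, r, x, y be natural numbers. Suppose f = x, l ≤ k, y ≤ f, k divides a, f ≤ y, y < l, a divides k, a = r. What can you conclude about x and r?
x < r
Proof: y ≤ f and f ≤ y, so y = f. Since f = x, y = x. k divides a and a divides k, hence k = a. Since l ≤ k, l ≤ a. Since y < l, y < a. a = r, so y < r. Since y = x, x < r.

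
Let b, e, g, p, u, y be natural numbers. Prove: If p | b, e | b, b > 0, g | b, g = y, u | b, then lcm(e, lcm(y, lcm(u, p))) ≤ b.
g = y and g | b, hence y | b. Since u | b and p | b, lcm(u, p) | b. y | b, so lcm(y, lcm(u, p)) | b. Since e | b, lcm(e, lcm(y, lcm(u, p))) | b. b > 0, so lcm(e, lcm(y, lcm(u, p))) ≤ b.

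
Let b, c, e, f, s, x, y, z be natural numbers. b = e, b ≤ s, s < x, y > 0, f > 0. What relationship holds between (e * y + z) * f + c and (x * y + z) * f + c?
(e * y + z) * f + c < (x * y + z) * f + c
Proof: Because b = e and b ≤ s, e ≤ s. Since s < x, e < x. Combined with y > 0, by multiplying by a positive, e * y < x * y. Then e * y + z < x * y + z. Combining with f > 0, by multiplying by a positive, (e * y + z) * f < (x * y + z) * f. Then (e * y + z) * f + c < (x * y + z) * f + c.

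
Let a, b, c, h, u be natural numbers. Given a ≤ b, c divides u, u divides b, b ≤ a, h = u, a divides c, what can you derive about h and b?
h = b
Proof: Since a ≤ b and b ≤ a, a = b. Since a divides c, b divides c. c divides u, so b divides u. u divides b, so u = b. h = u, so h = b.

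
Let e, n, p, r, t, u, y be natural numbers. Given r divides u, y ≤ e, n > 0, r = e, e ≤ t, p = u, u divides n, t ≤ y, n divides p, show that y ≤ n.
Since e ≤ t and t ≤ y, e ≤ y. Since y ≤ e, e = y. Because r = e, r = y. Because p = u and n divides p, n divides u. Since u divides n, u = n. r divides u, so r divides n. Since r = y, y divides n. Since n > 0, y ≤ n.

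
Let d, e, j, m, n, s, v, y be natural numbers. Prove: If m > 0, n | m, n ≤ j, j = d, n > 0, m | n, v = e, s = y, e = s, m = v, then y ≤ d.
m = v and v = e, so m = e. e = s, so m = s. Since s = y, m = y. n | m and m > 0, thus n ≤ m. m | n and n > 0, thus m ≤ n. Since n ≤ m, n = m. j = d and n ≤ j, hence n ≤ d. Since n = m, m ≤ d. From m = y, y ≤ d.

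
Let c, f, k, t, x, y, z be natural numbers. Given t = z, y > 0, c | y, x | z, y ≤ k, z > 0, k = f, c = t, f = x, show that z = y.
From c = t and t = z, c = z. Because c | y and y > 0, c ≤ y. c = z, so z ≤ y. k = f and f = x, so k = x. Since y ≤ k, y ≤ x. x | z and z > 0, hence x ≤ z. Since y ≤ x, y ≤ z. Since z ≤ y, z = y.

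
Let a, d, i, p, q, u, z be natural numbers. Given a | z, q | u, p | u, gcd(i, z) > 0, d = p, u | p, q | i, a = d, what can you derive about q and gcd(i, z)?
q ≤ gcd(i, z)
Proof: Since p | u and u | p, p = u. Since d = p, d = u. a = d and a | z, so d | z. d = u, so u | z. q | u, so q | z. q | i, so q | gcd(i, z). gcd(i, z) > 0, so q ≤ gcd(i, z).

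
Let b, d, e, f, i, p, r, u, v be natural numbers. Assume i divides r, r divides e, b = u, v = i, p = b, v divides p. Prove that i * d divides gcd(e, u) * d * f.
i divides r and r divides e, therefore i divides e. Since p = b and v divides p, v divides b. Since v = i, i divides b. b = u, so i divides u. i divides e, so i divides gcd(e, u). Then i * d divides gcd(e, u) * d. Then i * d divides gcd(e, u) * d * f.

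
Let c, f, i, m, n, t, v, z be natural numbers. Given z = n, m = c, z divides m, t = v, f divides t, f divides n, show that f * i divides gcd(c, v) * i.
z = n and z divides m, hence n divides m. Because m = c, n divides c. Since f divides n, f divides c. t = v and f divides t, hence f divides v. f divides c, so f divides gcd(c, v). Then f * i divides gcd(c, v) * i.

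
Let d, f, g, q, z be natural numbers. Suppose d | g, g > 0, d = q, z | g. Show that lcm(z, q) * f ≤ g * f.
Because d = q and d | g, q | g. z | g, so lcm(z, q) | g. Since g > 0, lcm(z, q) ≤ g. Then lcm(z, q) * f ≤ g * f.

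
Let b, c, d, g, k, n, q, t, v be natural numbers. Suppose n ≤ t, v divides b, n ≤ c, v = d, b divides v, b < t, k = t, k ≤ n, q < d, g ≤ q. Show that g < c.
g ≤ q and q < d, thus g < d. b divides v and v divides b, thus b = v. v = d, so b = d. Since b < t, d < t. g < d, so g < t. k = t and k ≤ n, hence t ≤ n. n ≤ t, so n = t. n ≤ c, so t ≤ c. Because g < t, g < c.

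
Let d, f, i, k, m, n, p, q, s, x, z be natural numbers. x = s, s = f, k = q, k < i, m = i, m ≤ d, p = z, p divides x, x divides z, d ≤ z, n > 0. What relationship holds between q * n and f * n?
q * n < f * n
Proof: x = s and s = f, thus x = f. Because k = q and k < i, q < i. m = i and m ≤ d, thus i ≤ d. From p = z and p divides x, z divides x. Since x divides z, z = x. Because d ≤ z, d ≤ x. Since i ≤ d, i ≤ x. q < i, so q < x. x = f, so q < f. Since n > 0, by multiplying by a positive, q * n < f * n.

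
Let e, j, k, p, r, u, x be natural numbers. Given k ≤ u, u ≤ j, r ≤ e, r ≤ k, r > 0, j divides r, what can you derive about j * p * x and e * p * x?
j * p * x ≤ e * p * x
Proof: r ≤ k and k ≤ u, therefore r ≤ u. u ≤ j, so r ≤ j. j divides r and r > 0, therefore j ≤ r. r ≤ j, so r = j. Because r ≤ e, j ≤ e. By multiplying by a non-negative, j * p ≤ e * p. By multiplying by a non-negative, j * p * x ≤ e * p * x.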